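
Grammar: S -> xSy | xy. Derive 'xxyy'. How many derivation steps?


Derivation: S => xSy => xxyy
Steps: 2


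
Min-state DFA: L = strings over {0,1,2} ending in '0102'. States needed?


Track the longest suffix of input matching a prefix of '0102': 5 classes (prefixes of length 0..4)
Minimal DFA: 5 states


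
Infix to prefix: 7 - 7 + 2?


left-to-right (same/higher precedence on left): tree is (+ (- 7 7) 2)
Prefix: + - 7 7 2


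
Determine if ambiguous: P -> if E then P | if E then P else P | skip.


dangling else: 'if E then if E then skip else skip' parses two ways
Ambiguous


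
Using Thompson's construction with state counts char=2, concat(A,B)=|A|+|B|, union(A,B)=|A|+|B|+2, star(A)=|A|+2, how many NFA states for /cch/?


Syntax tree has 3 char leaf(s), 0 union(s), 0 star(s)
chars contribute 3×2 = 6; each union adds +2; each star adds +2
Total: 6 + 0 + 0 = 6 states


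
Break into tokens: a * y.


Scan left to right, longest-match per lexeme
Tokens: ID(a), OP(*), ID(y)


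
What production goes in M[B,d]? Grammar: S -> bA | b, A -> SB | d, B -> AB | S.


For [B, d]: 'd' ∈ FIRST(AB)
Entry: B -> AB


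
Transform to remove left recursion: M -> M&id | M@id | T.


Left-recursive alternatives: M&id, M@id; non-recursive: T
Introduce M': M -> TM', M' -> &idM' | @idM' | ε


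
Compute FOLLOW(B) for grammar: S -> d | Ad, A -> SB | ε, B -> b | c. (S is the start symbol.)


$ ∈ FOLLOW(S). For each A -> αBβ: add FIRST(β)\{ε} to FOLLOW(B); if β nullable, add FOLLOW(A).
FOLLOW(B) = {d}


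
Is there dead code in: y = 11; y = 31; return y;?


first assignment to y is overwritten before any read
Dead: 'y = 11'


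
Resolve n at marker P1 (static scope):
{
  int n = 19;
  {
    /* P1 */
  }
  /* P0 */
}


P1's block does not declare n; resolves to the enclosing declaration at depth 0
n = 19


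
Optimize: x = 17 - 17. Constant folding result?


17 - 17 = 0 at compile time
Optimized: x = 0


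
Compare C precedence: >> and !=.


'>>' is shift (level 8); '!=' is equality (level 6)
Higher level binds tighter
'>>' has higher precedence than '!='


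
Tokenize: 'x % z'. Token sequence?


Scan left to right, longest-match per lexeme
Tokens: ID(x), OP(%), ID(z)


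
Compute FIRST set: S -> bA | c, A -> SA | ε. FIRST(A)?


Per alternative of A: FIRST(SA) = {b, c}; FIRST(ε) = {ε}
FIRST(A) = {b, c, ε}


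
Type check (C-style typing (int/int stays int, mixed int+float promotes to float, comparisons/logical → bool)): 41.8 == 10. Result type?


Operand types: float == int
Rule: comparison yields bool
Result type: bool


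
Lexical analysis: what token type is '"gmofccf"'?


Pattern: double-quoted sequence
Type: STRING_LITERAL


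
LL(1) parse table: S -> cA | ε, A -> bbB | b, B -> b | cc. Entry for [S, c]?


For [S, c]: 'c' ∈ FIRST(cA)
Entry: S -> cA


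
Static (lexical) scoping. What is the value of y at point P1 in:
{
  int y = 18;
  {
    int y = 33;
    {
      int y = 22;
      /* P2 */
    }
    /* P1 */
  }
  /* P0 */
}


y declared in the same block as P1
y = 33


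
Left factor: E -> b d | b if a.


Common prefix: 'b'
Factored: E -> b E', E' -> d | if a


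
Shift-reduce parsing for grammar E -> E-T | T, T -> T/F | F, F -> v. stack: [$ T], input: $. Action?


lookahead ∉ {/} so T won't extend; reduce E -> T
Action: reduce (E -> T)


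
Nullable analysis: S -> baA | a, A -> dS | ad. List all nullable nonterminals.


A nonterminal is nullable iff some alternative derives ε (directly, or every symbol in it is nullable)
Nullable: {}


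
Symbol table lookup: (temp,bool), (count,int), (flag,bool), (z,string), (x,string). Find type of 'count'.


Lookup 'count' → type int


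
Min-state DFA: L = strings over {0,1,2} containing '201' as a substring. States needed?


KMP-style automaton: 3 progress states + 1 absorbing accept = 4
Minimal DFA: 4 states


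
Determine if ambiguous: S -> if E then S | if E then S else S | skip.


dangling else: 'if E then if E then skip else skip' parses two ways
Ambiguous


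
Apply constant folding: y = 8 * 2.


8 * 2 = 16 at compile time
Optimized: y = 16


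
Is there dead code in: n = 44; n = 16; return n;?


first assignment to n is overwritten before any read
Dead: 'n = 44'


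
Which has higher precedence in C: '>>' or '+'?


'+' is additive (level 9); '>>' is shift (level 8)
Higher level binds tighter
'+' has higher precedence than '>>'


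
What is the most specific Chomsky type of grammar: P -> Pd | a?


Left-linear: every RHS is a terminal or one nonterminal followed by a terminal
Classification: Type 3 (Regular)


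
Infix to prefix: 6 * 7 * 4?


left-to-right (same/higher precedence on left): tree is (* (* 6 7) 4)
Prefix: * * 6 7 4


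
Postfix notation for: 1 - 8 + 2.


Left to right (same or higher precedence on left)
Postfix: 1 8 - 2 +


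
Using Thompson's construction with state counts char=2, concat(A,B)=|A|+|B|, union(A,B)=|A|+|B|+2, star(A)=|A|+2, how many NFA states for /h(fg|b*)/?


Syntax tree has 4 char leaf(s), 1 union(s), 1 star(s)
chars contribute 4×2 = 8; each union adds +2; each star adds +2
Total: 8 + 2 + 2 = 12 states


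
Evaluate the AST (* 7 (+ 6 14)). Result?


Evaluate inner: (+ 6 14) = 20
Evaluate root: (* 7 20) = 140
Result: 140


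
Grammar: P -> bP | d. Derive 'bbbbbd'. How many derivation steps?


Derivation: P => bP => bbP => bbbP => bbbbP => bbbbbP => bbbbbd
Steps: 6


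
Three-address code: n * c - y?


Break into single-operator statements:
t1 = n * c
t2 = t1 - y


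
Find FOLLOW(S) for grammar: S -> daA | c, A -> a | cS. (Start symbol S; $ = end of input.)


$ ∈ FOLLOW(S). For each A -> αBβ: add FIRST(β)\{ε} to FOLLOW(B); if β nullable, add FOLLOW(A).
FOLLOW(S) = {$}


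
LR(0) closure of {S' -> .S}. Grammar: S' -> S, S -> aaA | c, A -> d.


Start: S' -> .S
For each item with dot before a nonterminal B, add B -> .γ for every B-production
Closure: [S' -> .S, S -> .aaA, S -> .c]


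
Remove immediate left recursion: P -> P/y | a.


Left-recursive alternatives: P/y; non-recursive: a
Introduce P': P -> aP', P' -> /yP' | ε


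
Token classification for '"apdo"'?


Pattern: double-quoted sequence
Type: STRING_LITERAL


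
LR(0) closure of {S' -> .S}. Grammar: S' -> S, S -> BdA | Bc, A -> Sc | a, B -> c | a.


Start: S' -> .S
For each item with dot before a nonterminal B, add B -> .γ for every B-production
Closure: [S' -> .S, S -> .BdA, S -> .Bc, B -> .c, B -> .a]


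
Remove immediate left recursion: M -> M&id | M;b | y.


Left-recursive alternatives: M&id, M;b; non-recursive: y
Introduce M': M -> yM', M' -> &idM' | ;bM' | ε


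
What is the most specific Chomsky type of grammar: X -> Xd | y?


Left-linear: every RHS is a terminal or one nonterminal followed by a terminal
Classification: Type 3 (Regular)


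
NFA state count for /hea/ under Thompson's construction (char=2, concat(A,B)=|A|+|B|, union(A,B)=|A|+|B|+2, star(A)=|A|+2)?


Syntax tree has 3 char leaf(s), 0 union(s), 0 star(s)
chars contribute 3×2 = 6; each union adds +2; each star adds +2
Total: 6 + 0 + 0 = 6 states


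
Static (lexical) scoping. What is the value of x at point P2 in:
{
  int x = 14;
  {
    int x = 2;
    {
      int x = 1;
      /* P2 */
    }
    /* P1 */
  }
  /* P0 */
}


x declared in the same block as P2
x = 1


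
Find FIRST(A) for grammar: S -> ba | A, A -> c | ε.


Per alternative of A: FIRST(c) = {c}; FIRST(ε) = {ε}
FIRST(A) = {c, ε}


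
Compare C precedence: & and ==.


'==' is equality (level 6); '&' is bitwise AND (level 5)
Higher level binds tighter
'==' has higher precedence than '&'


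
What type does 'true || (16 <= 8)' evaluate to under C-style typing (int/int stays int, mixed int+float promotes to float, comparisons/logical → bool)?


Operand types: bool || bool
Rule: logical operators take bool operands and yield bool
Result type: bool


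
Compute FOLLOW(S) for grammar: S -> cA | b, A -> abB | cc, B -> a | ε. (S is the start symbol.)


$ ∈ FOLLOW(S). For each A -> αBβ: add FIRST(β)\{ε} to FOLLOW(B); if β nullable, add FOLLOW(A).
FOLLOW(S) = {$}


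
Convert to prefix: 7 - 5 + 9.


left-to-right (same/higher precedence on left): tree is (+ (- 7 5) 9)
Prefix: + - 7 5 9


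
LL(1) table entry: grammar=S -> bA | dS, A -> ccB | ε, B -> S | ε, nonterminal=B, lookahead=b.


For [B, b]: 'b' ∈ FIRST(S)
Entry: B -> S


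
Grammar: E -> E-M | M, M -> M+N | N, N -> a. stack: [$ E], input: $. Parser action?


start symbol E on stack, input exhausted
Action: accept


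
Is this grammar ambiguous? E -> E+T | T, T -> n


precedence layered via separate nonterminal T: deterministic
Unambiguous


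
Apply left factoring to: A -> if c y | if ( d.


Common prefix: 'if'
Factored: A -> if A', A' -> c y | ( d


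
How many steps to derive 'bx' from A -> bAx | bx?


Derivation: A => bx
Steps: 1


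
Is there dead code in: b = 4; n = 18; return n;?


b is assigned but never read
Dead: 'b = 4'


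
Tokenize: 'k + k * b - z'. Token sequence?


Scan left to right, longest-match per lexeme
Tokens: ID(k), OP(+), ID(k), OP(*), ID(b), OP(-), ID(z)


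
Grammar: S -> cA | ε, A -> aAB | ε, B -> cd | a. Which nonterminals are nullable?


A nonterminal is nullable iff some alternative derives ε (directly, or every symbol in it is nullable)
Nullable: {A, S}


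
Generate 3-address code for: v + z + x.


Break into single-operator statements:
t1 = v + z
t2 = t1 + x


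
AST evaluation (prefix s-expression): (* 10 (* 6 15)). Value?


Evaluate inner: (* 6 15) = 90
Evaluate root: (* 10 90) = 900
Result: 900


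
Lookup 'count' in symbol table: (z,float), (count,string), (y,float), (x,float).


Lookup 'count' → type string


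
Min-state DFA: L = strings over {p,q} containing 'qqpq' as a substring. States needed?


KMP-style automaton: 4 progress states + 1 absorbing accept = 5
Minimal DFA: 5 states


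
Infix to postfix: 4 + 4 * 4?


* has higher precedence, evaluate 4*4 first
Postfix: 4 4 4 * +


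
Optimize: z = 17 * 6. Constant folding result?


17 * 6 = 102 at compile time
Optimized: z = 102


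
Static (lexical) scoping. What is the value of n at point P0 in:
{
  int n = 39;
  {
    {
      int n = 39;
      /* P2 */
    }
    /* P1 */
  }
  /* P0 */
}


n declared in the same block as P0
n = 39


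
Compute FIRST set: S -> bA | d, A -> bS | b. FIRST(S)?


Per alternative of S: FIRST(bA) = {b}; FIRST(d) = {d}
FIRST(S) = {b, d}


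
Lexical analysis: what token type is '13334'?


Pattern: digits only
Type: INTEGER_LITERAL


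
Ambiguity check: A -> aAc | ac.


balanced a^n…c^n: each string has a unique parse
Unambiguous


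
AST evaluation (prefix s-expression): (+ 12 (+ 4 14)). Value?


Evaluate inner: (+ 4 14) = 18
Evaluate root: (+ 12 18) = 30
Result: 30


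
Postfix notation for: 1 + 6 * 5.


* has higher precedence, evaluate 6*5 first
Postfix: 1 6 5 * +


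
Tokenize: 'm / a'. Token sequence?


Scan left to right, longest-match per lexeme
Tokens: ID(m), OP(/), ID(a)


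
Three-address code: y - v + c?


Break into single-operator statements:
t1 = y - v
t2 = t1 + c


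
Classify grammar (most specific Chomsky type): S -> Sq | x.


Left-linear: every RHS is a terminal or one nonterminal followed by a terminal
Classification: Type 3 (Regular)


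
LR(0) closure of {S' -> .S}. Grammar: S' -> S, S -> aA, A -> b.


Start: S' -> .S
For each item with dot before a nonterminal B, add B -> .γ for every B-production
Closure: [S' -> .S, S -> .aA]


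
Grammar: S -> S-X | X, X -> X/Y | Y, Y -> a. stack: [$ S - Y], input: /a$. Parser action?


'Y' (not preceded by X/) is the handle for X -> Y
Action: reduce (X -> Y)


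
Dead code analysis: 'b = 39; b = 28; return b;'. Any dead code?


first assignment to b is overwritten before any read
Dead: 'b = 39'


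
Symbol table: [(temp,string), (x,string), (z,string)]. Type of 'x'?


Lookup 'x' → type string


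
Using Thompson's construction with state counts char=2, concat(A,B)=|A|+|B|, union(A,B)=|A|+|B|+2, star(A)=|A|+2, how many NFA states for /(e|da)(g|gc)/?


Syntax tree has 6 char leaf(s), 2 union(s), 0 star(s)
chars contribute 6×2 = 12; each union adds +2; each star adds +2
Total: 12 + 4 + 0 = 16 states


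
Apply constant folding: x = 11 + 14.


11 + 14 = 25 at compile time
Optimized: x = 25


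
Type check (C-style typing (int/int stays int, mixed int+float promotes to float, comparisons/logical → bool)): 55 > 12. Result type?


Operand types: int > int
Rule: comparison yields bool
Result type: bool


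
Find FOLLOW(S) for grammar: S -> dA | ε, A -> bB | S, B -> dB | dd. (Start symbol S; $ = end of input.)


$ ∈ FOLLOW(S). For each A -> αBβ: add FIRST(β)\{ε} to FOLLOW(B); if β nullable, add FOLLOW(A).
FOLLOW(S) = {$}


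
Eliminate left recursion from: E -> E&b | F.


Left-recursive alternatives: E&b; non-recursive: F
Introduce E': E -> FE', E' -> &bE' | ε


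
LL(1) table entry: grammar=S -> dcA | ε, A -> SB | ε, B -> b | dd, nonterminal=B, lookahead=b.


For [B, b]: 'b' ∈ FIRST(b)
Entry: B -> b


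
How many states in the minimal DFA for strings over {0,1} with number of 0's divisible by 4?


Track (count of 0) mod 4: states 0..3, accept at 0
Minimal DFA: 4 states


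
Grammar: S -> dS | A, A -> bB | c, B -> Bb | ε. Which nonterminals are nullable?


A nonterminal is nullable iff some alternative derives ε (directly, or every symbol in it is nullable)
Nullable: {B}


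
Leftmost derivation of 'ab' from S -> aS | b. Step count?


Derivation: S => aS => ab
Steps: 2


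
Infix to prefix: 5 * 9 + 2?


left-to-right (same/higher precedence on left): tree is (+ (* 5 9) 2)
Prefix: + * 5 9 2


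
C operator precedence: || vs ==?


'==' is equality (level 6); '||' is logical OR (level 1)
Higher level binds tighter
'==' has higher precedence than '||'


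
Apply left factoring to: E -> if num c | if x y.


Common prefix: 'if'
Factored: E -> if E', E' -> num c | x y


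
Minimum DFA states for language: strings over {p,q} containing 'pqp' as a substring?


KMP-style automaton: 3 progress states + 1 absorbing accept = 4
Minimal DFA: 4 states


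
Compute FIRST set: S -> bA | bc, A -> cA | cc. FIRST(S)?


Per alternative of S: FIRST(bA) = {b}; FIRST(bc) = {b}
FIRST(S) = {b}


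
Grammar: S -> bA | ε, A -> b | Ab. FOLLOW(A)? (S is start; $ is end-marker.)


$ ∈ FOLLOW(S). For each A -> αBβ: add FIRST(β)\{ε} to FOLLOW(B); if β nullable, add FOLLOW(A).
FOLLOW(A) = {$, b}


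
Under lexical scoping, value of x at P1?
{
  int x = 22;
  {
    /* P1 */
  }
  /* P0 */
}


P1's block does not declare x; resolves to the enclosing declaration at depth 0
x = 22


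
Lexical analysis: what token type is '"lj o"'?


Pattern: double-quoted sequence
Type: STRING_LITERAL


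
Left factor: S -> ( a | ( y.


Common prefix: '('
Factored: S -> ( S', S' -> a | y


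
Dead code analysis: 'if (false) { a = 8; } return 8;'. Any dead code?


condition is constant false, so the whole block is unreachable
Dead: 'if (false) { a = 8; }'


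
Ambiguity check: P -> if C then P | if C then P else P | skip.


dangling else: 'if C then if C then skip else skip' parses two ways
Ambiguous


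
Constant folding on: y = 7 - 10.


7 - 10 = -3 at compile time
Optimized: y = -3


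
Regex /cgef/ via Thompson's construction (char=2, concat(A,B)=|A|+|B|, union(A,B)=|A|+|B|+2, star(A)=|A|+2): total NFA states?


Syntax tree has 4 char leaf(s), 0 union(s), 0 star(s)
chars contribute 4×2 = 8; each union adds +2; each star adds +2
Total: 8 + 0 + 0 = 8 states


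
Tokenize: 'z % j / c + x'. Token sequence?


Scan left to right, longest-match per lexeme
Tokens: ID(z), OP(%), ID(j), OP(/), ID(c), OP(+), ID(x)


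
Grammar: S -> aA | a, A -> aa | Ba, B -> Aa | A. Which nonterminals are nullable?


A nonterminal is nullable iff some alternative derives ε (directly, or every symbol in it is nullable)
Nullable: {}


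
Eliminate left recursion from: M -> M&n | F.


Left-recursive alternatives: M&n; non-recursive: F
Introduce M': M -> FM', M' -> &nM' | ε


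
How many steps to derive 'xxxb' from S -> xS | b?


Derivation: S => xS => xxS => xxxS => xxxb
Steps: 4


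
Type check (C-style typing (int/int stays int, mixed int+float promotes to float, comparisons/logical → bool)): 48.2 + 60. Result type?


Operand types: float + int
Rule: mixed int/float promotes to float; int/int stays int
Result type: float


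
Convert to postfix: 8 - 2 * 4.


* has higher precedence, evaluate 2*4 first
Postfix: 8 2 4 * -


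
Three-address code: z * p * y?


Break into single-operator statements:
t1 = z * p
t2 = t1 * y


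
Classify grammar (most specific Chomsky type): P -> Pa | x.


Left-linear: every RHS is a terminal or one nonterminal followed by a terminal
Classification: Type 3 (Regular)


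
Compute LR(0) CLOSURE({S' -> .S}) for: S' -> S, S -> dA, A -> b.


Start: S' -> .S
For each item with dot before a nonterminal B, add B -> .γ for every B-production
Closure: [S' -> .S, S -> .dA]


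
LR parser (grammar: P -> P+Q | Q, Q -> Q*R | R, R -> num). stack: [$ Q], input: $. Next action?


lookahead ∉ {*} so Q won't extend; reduce P -> Q
Action: reduce (P -> Q)


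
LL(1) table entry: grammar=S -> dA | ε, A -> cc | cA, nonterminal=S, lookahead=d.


For [S, d]: 'd' ∈ FIRST(dA)
Entry: S -> dA


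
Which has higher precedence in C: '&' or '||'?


'&' is bitwise AND (level 5); '||' is logical OR (level 1)
Higher level binds tighter
'&' has higher precedence than '||'


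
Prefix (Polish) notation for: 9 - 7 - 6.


left-to-right (same/higher precedence on left): tree is (- (- 9 7) 6)
Prefix: - - 9 7 6


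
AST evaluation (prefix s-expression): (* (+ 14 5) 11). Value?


Evaluate inner: (+ 14 5) = 19
Evaluate root: (* 19 11) = 209
Result: 209


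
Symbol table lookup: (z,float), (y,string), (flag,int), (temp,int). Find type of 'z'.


Lookup 'z' → type float


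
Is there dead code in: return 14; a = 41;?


statement follows a return and is unreachable
Dead: 'a = 41'


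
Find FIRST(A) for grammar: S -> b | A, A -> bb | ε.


Per alternative of A: FIRST(bb) = {b}; FIRST(ε) = {ε}
FIRST(A) = {b, ε}


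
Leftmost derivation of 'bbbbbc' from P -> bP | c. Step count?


Derivation: P => bP => bbP => bbbP => bbbbP => bbbbbP => bbbbbc
Steps: 6


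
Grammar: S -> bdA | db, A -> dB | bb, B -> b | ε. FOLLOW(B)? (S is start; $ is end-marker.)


$ ∈ FOLLOW(S). For each A -> αBβ: add FIRST(β)\{ε} to FOLLOW(B); if β nullable, add FOLLOW(A).
FOLLOW(B) = {$}


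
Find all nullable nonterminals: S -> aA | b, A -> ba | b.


A nonterminal is nullable iff some alternative derives ε (directly, or every symbol in it is nullable)
Nullable: {}


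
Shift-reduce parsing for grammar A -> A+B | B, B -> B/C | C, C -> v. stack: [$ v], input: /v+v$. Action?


'v' on top is the handle for C -> v
Action: reduce (C -> v)


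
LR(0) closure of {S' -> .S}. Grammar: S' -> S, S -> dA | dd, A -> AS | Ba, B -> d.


Start: S' -> .S
For each item with dot before a nonterminal B, add B -> .γ for every B-production
Closure: [S' -> .S, S -> .dA, S -> .dd]


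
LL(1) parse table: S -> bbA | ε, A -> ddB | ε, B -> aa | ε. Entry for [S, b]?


For [S, b]: 'b' ∈ FIRST(bbA)
Entry: S -> bbA


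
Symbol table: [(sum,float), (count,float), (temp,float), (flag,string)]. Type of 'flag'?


Lookup 'flag' → type string


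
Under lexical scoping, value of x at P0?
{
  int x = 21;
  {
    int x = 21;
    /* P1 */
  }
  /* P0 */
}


x declared in the same block as P0
x = 21


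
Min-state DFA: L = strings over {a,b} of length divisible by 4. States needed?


Track length mod 4: states 0..3, accept at 0
Minimal DFA: 4 states


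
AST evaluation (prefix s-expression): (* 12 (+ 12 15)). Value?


Evaluate inner: (+ 12 15) = 27
Evaluate root: (* 12 27) = 324
Result: 324


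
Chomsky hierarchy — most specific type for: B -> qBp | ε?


Single nonterminal LHS, but q^n p^n is not regular
Classification: Type 2 (Context-Free)


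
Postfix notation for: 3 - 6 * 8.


* has higher precedence, evaluate 6*8 first
Postfix: 3 6 8 * -


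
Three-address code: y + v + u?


Break into single-operator statements:
t1 = y + v
t2 = t1 + u


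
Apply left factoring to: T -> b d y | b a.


Common prefix: 'b'
Factored: T -> b T', T' -> d y | a


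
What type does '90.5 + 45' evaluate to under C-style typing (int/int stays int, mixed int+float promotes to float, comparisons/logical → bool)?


Operand types: float + int
Rule: mixed int/float promotes to float; int/int stays int
Result type: float


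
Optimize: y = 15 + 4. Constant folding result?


15 + 4 = 19 at compile time
Optimized: y = 19


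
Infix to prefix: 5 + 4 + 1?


left-to-right (same/higher precedence on left): tree is (+ (+ 5 4) 1)
Prefix: + + 5 4 1


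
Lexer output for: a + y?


Scan left to right, longest-match per lexeme
Tokens: ID(a), OP(+), ID(y)


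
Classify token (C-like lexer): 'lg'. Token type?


Pattern: letter/underscore followed by alphanumerics, not a keyword
Type: IDENTIFIER


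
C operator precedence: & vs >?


'>' is relational (level 7); '&' is bitwise AND (level 5)
Higher level binds tighter
'>' has higher precedence than '&'


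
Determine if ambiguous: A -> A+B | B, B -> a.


precedence layered via separate nonterminal B: deterministic
Unambiguous


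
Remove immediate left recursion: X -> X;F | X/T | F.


Left-recursive alternatives: X;F, X/T; non-recursive: F
Introduce X': X -> FX', X' -> ;FX' | /TX' | ε


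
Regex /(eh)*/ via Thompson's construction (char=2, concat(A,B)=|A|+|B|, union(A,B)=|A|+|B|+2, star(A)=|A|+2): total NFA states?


Syntax tree has 2 char leaf(s), 0 union(s), 1 star(s)
chars contribute 2×2 = 4; each union adds +2; each star adds +2
Total: 4 + 0 + 2 = 6 states


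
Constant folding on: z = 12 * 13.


12 * 13 = 156 at compile time
Optimized: z = 156


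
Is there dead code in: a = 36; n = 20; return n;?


a is assigned but never read
Dead: 'a = 36'


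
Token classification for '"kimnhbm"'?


Pattern: double-quoted sequence
Type: STRING_LITERAL


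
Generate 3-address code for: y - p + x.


Break into single-operator statements:
t1 = y - p
t2 = t1 + x


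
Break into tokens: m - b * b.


Scan left to right, longest-match per lexeme
Tokens: ID(m), OP(-), ID(b), OP(*), ID(b)


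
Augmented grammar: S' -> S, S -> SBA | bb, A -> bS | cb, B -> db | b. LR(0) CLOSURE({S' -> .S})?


Start: S' -> .S
For each item with dot before a nonterminal B, add B -> .γ for every B-production
Closure: [S' -> .S, S -> .SBA, S -> .bb]


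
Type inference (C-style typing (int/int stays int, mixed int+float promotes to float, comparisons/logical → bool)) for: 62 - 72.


Operand types: int - int
Rule: mixed int/float promotes to float; int/int stays int
Result type: int


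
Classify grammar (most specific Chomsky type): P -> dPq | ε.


Single nonterminal LHS, but d^n q^n is not regular
Classification: Type 2 (Context-Free)


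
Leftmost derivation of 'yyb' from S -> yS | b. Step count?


Derivation: S => yS => yyS => yyb
Steps: 3


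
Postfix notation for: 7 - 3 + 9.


Left to right (same or higher precedence on left)
Postfix: 7 3 - 9 +


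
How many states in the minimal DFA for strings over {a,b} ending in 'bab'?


Track the longest suffix of input matching a prefix of 'bab': 4 classes (prefixes of length 0..3)
Minimal DFA: 4 states


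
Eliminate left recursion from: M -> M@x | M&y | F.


Left-recursive alternatives: M@x, M&y; non-recursive: F
Introduce M': M -> FM', M' -> @xM' | &yM' | ε


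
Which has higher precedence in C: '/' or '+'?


'/' is multiplicative (level 10); '+' is additive (level 9)
Higher level binds tighter
'/' has higher precedence than '+'


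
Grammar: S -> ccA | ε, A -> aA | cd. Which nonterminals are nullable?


A nonterminal is nullable iff some alternative derives ε (directly, or every symbol in it is nullable)
Nullable: {S}


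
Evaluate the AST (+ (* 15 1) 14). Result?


Evaluate inner: (* 15 1) = 15
Evaluate root: (+ 15 14) = 29
Result: 29


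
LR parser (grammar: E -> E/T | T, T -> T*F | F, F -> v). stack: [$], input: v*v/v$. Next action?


no handle on stack; shift 'v'
Action: shift


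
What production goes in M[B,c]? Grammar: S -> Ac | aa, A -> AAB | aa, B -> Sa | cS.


For [B, c]: 'c' ∈ FIRST(cS)
Entry: B -> cS


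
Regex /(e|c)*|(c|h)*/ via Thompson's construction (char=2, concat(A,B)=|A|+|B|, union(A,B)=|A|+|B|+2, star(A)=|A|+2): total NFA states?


Syntax tree has 4 char leaf(s), 3 union(s), 2 star(s)
chars contribute 4×2 = 8; each union adds +2; each star adds +2
Total: 8 + 6 + 4 = 18 states


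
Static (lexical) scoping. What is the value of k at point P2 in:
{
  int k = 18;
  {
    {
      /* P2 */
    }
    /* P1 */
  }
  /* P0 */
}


P2's block does not declare k; resolves to the enclosing declaration at depth 0
k = 18


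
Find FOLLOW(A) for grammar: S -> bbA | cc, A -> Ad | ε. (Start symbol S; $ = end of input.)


$ ∈ FOLLOW(S). For each A -> αBβ: add FIRST(β)\{ε} to FOLLOW(B); if β nullable, add FOLLOW(A).
FOLLOW(A) = {$, d}


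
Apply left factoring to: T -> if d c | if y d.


Common prefix: 'if'
Factored: T -> if T', T' -> d c | y d


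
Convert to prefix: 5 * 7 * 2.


left-to-right (same/higher precedence on left): tree is (* (* 5 7) 2)
Prefix: * * 5 7 2


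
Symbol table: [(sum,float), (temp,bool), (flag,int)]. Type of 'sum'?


Lookup 'sum' → type float


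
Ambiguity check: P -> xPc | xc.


balanced x^n…c^n: each string has a unique parse
Unambiguous


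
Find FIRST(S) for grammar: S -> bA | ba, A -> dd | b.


Per alternative of S: FIRST(bA) = {b}; FIRST(ba) = {b}
FIRST(S) = {b}


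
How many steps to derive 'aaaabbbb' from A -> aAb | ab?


Derivation: A => aAb => aaAbb => aaaAbbb => aaaabbbb
Steps: 4


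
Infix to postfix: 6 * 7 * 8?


Left to right (same or higher precedence on left)
Postfix: 6 7 * 8 *


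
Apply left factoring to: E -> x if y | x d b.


Common prefix: 'x'
Factored: E -> x E', E' -> if y | d b


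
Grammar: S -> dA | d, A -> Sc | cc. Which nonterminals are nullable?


A nonterminal is nullable iff some alternative derives ε (directly, or every symbol in it is nullable)
Nullable: {}


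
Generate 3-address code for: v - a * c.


Break into single-operator statements:
t1 = a * c
t2 = v - t1


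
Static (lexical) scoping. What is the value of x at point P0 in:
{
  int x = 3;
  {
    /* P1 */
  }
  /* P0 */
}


x declared in the same block as P0
x = 3


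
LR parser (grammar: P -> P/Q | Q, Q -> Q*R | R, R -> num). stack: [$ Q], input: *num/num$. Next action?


shift '*' to continue Q -> Q*R
Action: shift


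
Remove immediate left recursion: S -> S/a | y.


Left-recursive alternatives: S/a; non-recursive: y
Introduce S': S -> yS', S' -> /aS' | ε


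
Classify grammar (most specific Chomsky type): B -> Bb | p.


Left-linear: every RHS is a terminal or one nonterminal followed by a terminal
Classification: Type 3 (Regular)


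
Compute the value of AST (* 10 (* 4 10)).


Evaluate inner: (* 4 10) = 40
Evaluate root: (* 10 40) = 400
Result: 400


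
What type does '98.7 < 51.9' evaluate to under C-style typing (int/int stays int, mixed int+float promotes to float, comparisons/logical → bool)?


Operand types: float < float
Rule: comparison yields bool
Result type: bool


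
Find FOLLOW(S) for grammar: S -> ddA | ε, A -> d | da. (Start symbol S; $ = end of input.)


$ ∈ FOLLOW(S). For each A -> αBβ: add FIRST(β)\{ε} to FOLLOW(B); if β nullable, add FOLLOW(A).
FOLLOW(S) = {$}


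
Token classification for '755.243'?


Pattern: digits with a decimal point
Type: FLOAT_LITERAL


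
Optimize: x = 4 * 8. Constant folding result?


4 * 8 = 32 at compile time
Optimized: x = 32


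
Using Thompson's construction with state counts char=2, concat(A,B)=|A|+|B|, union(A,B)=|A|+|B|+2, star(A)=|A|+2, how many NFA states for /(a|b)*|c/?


Syntax tree has 3 char leaf(s), 2 union(s), 1 star(s)
chars contribute 3×2 = 6; each union adds +2; each star adds +2
Total: 6 + 4 + 2 = 12 states


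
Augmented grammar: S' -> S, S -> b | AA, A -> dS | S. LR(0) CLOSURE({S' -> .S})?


Start: S' -> .S
For each item with dot before a nonterminal B, add B -> .γ for every B-production
Closure: [S' -> .S, S -> .b, S -> .AA, A -> .dS, A -> .S]


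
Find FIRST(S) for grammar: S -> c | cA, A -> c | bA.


Per alternative of S: FIRST(c) = {c}; FIRST(cA) = {c}
FIRST(S) = {c}


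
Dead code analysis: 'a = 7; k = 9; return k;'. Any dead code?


a is assigned but never read
Dead: 'a = 7'


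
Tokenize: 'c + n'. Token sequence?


Scan left to right, longest-match per lexeme
Tokens: ID(c), OP(+), ID(n)


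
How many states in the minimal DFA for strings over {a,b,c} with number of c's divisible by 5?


Track (count of c) mod 5: states 0..4, accept at 0
Minimal DFA: 5 states


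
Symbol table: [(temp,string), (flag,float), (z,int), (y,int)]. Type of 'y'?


Lookup 'y' → type int


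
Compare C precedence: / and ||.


'/' is multiplicative (level 10); '||' is logical OR (level 1)
Higher level binds tighter
'/' has higher precedence than '||'


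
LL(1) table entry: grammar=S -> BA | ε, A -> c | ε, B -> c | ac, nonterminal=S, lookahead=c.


For [S, c]: 'c' ∈ FIRST(BA)
Entry: S -> BA


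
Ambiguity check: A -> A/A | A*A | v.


'v/v*v' has two parse trees (no precedence encoded between / and *)
Ambiguous


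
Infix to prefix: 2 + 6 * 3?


'*' binds tighter: tree is (+ 2 (* 6 3))
Prefix: + 2 * 6 3


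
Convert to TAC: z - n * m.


Break into single-operator statements:
t1 = n * m
t2 = z - t1


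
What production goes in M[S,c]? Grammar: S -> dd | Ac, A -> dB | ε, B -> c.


For [S, c]: 'c' ∈ FIRST(Ac)
Entry: S -> Ac


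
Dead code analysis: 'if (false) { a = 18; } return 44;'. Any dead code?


condition is constant false, so the whole block is unreachable
Dead: 'if (false) { a = 18; }'


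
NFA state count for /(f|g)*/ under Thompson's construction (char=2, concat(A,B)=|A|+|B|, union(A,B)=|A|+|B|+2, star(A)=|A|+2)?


Syntax tree has 2 char leaf(s), 1 union(s), 1 star(s)
chars contribute 2×2 = 4; each union adds +2; each star adds +2
Total: 4 + 2 + 2 = 8 states


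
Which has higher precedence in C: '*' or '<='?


'*' is multiplicative (level 10); '<=' is relational (level 7)
Higher level binds tighter
'*' has higher precedence than '<='


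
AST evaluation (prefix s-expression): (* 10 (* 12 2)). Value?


Evaluate inner: (* 12 2) = 24
Evaluate root: (* 10 24) = 240
Result: 240


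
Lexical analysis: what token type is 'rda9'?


Pattern: letter/underscore followed by alphanumerics, not a keyword
Type: IDENTIFIER


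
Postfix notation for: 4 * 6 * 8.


Left to right (same or higher precedence on left)
Postfix: 4 6 * 8 *


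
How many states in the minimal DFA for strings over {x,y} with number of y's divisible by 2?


Track (count of y) mod 2: states 0..1, accept at 0
Minimal DFA: 2 states


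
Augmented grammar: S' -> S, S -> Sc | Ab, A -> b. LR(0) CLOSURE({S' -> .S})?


Start: S' -> .S
For each item with dot before a nonterminal B, add B -> .γ for every B-production
Closure: [S' -> .S, S -> .Sc, S -> .Ab, A -> .b]


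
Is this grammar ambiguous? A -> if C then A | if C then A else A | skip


dangling else: 'if C then if C then skip else skip' parses two ways
Ambiguous


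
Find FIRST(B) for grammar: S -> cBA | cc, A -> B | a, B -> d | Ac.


Per alternative of B: FIRST(d) = {d}; FIRST(Ac) = {a, d}
FIRST(B) = {a, d}


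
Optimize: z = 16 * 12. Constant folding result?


16 * 12 = 192 at compile time
Optimized: z = 192


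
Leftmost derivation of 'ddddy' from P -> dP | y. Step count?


Derivation: P => dP => ddP => dddP => ddddP => ddddy
Steps: 5


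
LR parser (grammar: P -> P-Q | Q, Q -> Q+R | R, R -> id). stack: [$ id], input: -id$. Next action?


'id' on top is the handle for R -> id
Action: reduce (R -> id)


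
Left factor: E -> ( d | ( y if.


Common prefix: '('
Factored: E -> ( E', E' -> d | y if


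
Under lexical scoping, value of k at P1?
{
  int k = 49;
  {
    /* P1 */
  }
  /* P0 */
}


P1's block does not declare k; resolves to the enclosing declaration at depth 0
k = 49


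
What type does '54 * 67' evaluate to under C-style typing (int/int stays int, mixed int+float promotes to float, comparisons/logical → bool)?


Operand types: int * int
Rule: mixed int/float promotes to float; int/int stays int
Result type: int


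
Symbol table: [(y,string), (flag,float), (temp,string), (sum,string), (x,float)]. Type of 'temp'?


Lookup 'temp' → type string


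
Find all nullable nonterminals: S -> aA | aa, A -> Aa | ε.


A nonterminal is nullable iff some alternative derives ε (directly, or every symbol in it is nullable)
Nullable: {A}


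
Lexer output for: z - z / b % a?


Scan left to right, longest-match per lexeme
Tokens: ID(z), OP(-), ID(z), OP(/), ID(b), OP(%), ID(a)


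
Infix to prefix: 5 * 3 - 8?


left-to-right (same/higher precedence on left): tree is (- (* 5 3) 8)
Prefix: - * 5 3 8


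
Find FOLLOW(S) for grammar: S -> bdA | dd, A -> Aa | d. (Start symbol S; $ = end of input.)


$ ∈ FOLLOW(S). For each A -> αBβ: add FIRST(β)\{ε} to FOLLOW(B); if β nullable, add FOLLOW(A).
FOLLOW(S) = {$}


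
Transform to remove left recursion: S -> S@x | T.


Left-recursive alternatives: S@x; non-recursive: T
Introduce S': S -> TS', S' -> @xS' | ε


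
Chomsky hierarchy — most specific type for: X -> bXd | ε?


Single nonterminal LHS, but b^n d^n is not regular
Classification: Type 2 (Context-Free)


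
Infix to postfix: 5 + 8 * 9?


* has higher precedence, evaluate 8*9 first
Postfix: 5 8 9 * +


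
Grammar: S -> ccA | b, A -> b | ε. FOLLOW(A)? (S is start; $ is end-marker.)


$ ∈ FOLLOW(S). For each A -> αBβ: add FIRST(β)\{ε} to FOLLOW(B); if β nullable, add FOLLOW(A).
FOLLOW(A) = {$}


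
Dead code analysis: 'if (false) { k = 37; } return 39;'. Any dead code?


condition is constant false, so the whole block is unreachable
Dead: 'if (false) { k = 37; }'


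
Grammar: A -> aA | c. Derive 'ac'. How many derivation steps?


Derivation: A => aA => ac
Steps: 2


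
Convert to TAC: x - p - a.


Break into single-operator statements:
t1 = x - p
t2 = t1 - a


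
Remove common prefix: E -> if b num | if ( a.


Common prefix: 'if'
Factored: E -> if E', E' -> b num | ( a


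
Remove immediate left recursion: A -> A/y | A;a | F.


Left-recursive alternatives: A/y, A;a; non-recursive: F
Introduce A': A -> FA', A' -> /yA' | ;aA' | ε


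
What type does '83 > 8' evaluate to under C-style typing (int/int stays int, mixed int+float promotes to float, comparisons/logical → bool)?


Operand types: int > int
Rule: comparison yields bool
Result type: bool


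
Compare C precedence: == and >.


'>' is relational (level 7); '==' is equality (level 6)
Higher level binds tighter
'>' has higher precedence than '=='


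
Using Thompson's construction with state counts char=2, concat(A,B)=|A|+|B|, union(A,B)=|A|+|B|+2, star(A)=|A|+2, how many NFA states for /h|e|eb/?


Syntax tree has 4 char leaf(s), 2 union(s), 0 star(s)
chars contribute 4×2 = 8; each union adds +2; each star adds +2
Total: 8 + 4 + 0 = 12 states


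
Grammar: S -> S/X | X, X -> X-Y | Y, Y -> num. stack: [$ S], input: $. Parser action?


start symbol S on stack, input exhausted
Action: accept


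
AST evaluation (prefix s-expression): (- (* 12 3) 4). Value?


Evaluate inner: (* 12 3) = 36
Evaluate root: (- 36 4) = 32
Result: 32


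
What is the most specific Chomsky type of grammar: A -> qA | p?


Right-linear: every RHS is a terminal or a terminal followed by one nonterminal
Classification: Type 3 (Regular)


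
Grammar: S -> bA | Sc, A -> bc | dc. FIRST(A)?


Per alternative of A: FIRST(bc) = {b}; FIRST(dc) = {d}
FIRST(A) = {b, d}


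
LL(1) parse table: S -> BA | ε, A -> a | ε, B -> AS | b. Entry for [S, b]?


For [S, b]: 'b' ∈ FIRST(BA)
Entry: S -> BA


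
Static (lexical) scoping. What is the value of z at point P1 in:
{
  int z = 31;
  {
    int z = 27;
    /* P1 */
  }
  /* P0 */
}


z declared in the same block as P1
z = 27


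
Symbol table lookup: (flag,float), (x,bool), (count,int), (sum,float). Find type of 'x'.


Lookup 'x' → type bool


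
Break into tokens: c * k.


Scan left to right, longest-match per lexeme
Tokens: ID(c), OP(*), ID(k)


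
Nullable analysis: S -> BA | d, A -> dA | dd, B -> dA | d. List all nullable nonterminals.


A nonterminal is nullable iff some alternative derives ε (directly, or every symbol in it is nullable)
Nullable: {}


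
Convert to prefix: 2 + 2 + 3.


left-to-right (same/higher precedence on left): tree is (+ (+ 2 2) 3)
Prefix: + + 2 2 3


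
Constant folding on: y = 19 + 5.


19 + 5 = 24 at compile time
Optimized: y = 24


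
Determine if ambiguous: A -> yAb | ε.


balanced y^n…b^n: each string has a unique parse
Unambiguous


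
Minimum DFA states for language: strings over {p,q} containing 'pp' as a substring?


KMP-style automaton: 2 progress states + 1 absorbing accept = 3
Minimal DFA: 3 states


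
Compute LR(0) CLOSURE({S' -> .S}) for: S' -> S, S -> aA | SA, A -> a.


Start: S' -> .S
For each item with dot before a nonterminal B, add B -> .γ for every B-production
Closure: [S' -> .S, S -> .aA, S -> .SA]


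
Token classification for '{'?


Pattern: delimiter/punctuation
Type: PUNCTUATION


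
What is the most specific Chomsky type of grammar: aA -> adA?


LHS has context (more than one symbol) and |LHS| ≤ |RHS|
Classification: Type 1 (Context-Sensitive)


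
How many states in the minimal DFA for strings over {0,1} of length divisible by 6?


Track length mod 6: states 0..5, accept at 0
Minimal DFA: 6 states


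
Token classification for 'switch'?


Pattern: reserved word
Type: KEYWORD


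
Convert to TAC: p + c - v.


Break into single-operator statements:
t1 = p + c
t2 = t1 - v


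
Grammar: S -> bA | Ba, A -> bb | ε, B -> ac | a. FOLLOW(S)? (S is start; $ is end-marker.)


$ ∈ FOLLOW(S). For each A -> αBβ: add FIRST(β)\{ε} to FOLLOW(B); if β nullable, add FOLLOW(A).
FOLLOW(S) = {$}


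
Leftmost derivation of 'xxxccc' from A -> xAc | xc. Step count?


Derivation: A => xAc => xxAcc => xxxccc
Steps: 3


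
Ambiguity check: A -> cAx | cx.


balanced c^n…x^n: each string has a unique parse
Unambiguous
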